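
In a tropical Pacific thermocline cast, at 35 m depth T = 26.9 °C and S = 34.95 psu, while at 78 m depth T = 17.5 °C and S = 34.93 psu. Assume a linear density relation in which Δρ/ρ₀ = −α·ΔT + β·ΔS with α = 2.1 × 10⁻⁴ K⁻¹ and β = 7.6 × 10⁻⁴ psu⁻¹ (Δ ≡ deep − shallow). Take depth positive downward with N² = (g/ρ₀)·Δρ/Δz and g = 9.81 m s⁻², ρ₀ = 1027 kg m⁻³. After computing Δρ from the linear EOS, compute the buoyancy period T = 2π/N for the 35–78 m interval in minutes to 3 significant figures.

ΔT = -9.4 K, ΔS = -0.02 psu (deep − shallow).
Δρ/ρ₀ = −αΔT + βΔS = 1.974 × 10⁻³ − 1.52 × 10⁻⁵ = 1.9588 × 10⁻³, so Δρ ≈ 2.012 kg m⁻³.
N² = (g/ρ₀)·Δρ/Δz = g·(Δρ/ρ₀)/Δz = 9.81 × 1.9588 × 10⁻³ / 43 = 4.4688 × 10⁻⁴ s⁻².
N = √(4.4688 × 10⁻⁴) = 0.021140 rad s⁻¹ → T = 2π/N = 297.22 s = 4.9537 min ≈ 4.95 min.

4.95 min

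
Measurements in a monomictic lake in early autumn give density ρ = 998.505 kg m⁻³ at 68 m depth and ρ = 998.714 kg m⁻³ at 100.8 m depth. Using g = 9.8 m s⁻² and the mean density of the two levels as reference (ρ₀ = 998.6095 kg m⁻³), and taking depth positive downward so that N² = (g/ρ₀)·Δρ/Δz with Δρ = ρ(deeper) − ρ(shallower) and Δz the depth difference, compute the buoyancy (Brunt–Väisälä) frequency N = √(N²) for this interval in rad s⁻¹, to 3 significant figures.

Δρ = 998.714 − 998.505 = 0.209 kg m⁻³ over Δz = 100.8 − 68 = 32.8 m.
N² = (9.8/998.6095) × (0.209/32.8) = 6.2532 × 10⁻⁵ s⁻².
N = √(6.2532 × 10⁻⁵) = 7.9077 × 10⁻³ rad s⁻¹ ≈ 7.91 × 10⁻³ rad s⁻¹.

7.91 × 10⁻³ rad s⁻¹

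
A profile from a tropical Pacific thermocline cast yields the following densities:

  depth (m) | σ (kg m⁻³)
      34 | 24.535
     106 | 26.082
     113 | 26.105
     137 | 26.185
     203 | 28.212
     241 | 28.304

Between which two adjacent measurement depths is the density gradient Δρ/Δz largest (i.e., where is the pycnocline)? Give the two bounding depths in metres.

Compute the density gradient over each adjacent pair:
  34–106 m: Δρ/Δz = 1.547/72 = 0.021 kg m⁻⁴
  106–113 m: Δρ/Δz = 0.023/7 = 3.3 × 10⁻³ kg m⁻⁴
  113–137 m: Δρ/Δz = 0.080/24 = 3.3 × 10⁻³ kg m⁻⁴
  137–203 m: Δρ/Δz = 2.027/66 = 0.031 kg m⁻⁴
  203–241 m: Δρ/Δz = 0.092/38 = 2.4 × 10⁻³ kg m⁻⁴
The largest gradient is in the 137–203 m interval — the pycnocline.

137–203 m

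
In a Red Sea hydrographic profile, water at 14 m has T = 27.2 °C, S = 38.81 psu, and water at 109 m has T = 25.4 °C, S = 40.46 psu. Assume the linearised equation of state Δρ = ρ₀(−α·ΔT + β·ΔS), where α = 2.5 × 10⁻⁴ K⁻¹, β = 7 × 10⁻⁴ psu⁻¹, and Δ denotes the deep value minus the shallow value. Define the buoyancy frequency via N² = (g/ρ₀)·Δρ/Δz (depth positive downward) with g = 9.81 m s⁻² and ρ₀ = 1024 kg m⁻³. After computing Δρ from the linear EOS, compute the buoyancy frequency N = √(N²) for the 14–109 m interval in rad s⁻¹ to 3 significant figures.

0.0129 rad s⁻¹

ΔT = -1.8 K, ΔS = +1.65 psu (deep − shallow).
Δρ/ρ₀ = −αΔT + βΔS = 4.50 × 10⁻⁴ + 1.155 × 10⁻³ = 1.605 × 10⁻³, so Δρ ≈ 1.644 kg m⁻³.
N² = (g/ρ₀)·Δρ/Δz = g·(Δρ/ρ₀)/Δz = 9.81 × 1.605 × 10⁻³ / 95 = 1.6574 × 10⁻⁴ s⁻².
N = √(1.6574 × 10⁻⁴) = 0.012874 rad s⁻¹ ≈ 0.0129 rad s⁻¹.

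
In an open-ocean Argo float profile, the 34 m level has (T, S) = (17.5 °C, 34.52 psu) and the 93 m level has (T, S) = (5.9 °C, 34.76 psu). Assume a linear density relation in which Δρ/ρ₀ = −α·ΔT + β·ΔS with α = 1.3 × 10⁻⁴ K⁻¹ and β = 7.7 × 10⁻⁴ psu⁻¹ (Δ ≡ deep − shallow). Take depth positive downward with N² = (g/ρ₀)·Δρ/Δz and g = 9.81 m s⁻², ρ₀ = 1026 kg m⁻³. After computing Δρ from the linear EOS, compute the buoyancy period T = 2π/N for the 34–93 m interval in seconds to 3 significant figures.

375 s

ΔT = -11.6 K, ΔS = +0.24 psu (deep − shallow).
Δρ/ρ₀ = −αΔT + βΔS = 1.508 × 10⁻³ + 1.848 × 10⁻⁴ = 1.6928 × 10⁻³, so Δρ ≈ 1.737 kg m⁻³.
N² = (g/ρ₀)·Δρ/Δz = g·(Δρ/ρ₀)/Δz = 9.81 × 1.6928 × 10⁻³ / 59 = 2.8146 × 10⁻⁴ s⁻².
N = √(2.8146 × 10⁻⁴) = 0.016777 rad s⁻¹ → T = 2π/N = 374.51 s ≈ 375 s.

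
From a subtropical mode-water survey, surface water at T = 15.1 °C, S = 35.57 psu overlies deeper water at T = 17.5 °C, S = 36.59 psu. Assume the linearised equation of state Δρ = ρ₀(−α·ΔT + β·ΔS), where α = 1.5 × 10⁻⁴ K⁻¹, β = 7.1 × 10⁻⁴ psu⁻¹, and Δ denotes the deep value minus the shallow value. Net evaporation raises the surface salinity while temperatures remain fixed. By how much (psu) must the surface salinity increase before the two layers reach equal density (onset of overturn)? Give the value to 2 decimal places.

Neutral buoyancy requires −α(T_deep − T_surf) + β(S_deep − S_surf′) = 0.
S_surf′ = S_deep − (α/β)·ΔT = 36.59 − (1.5 × 10⁻⁴/7.1 × 10⁻⁴)·(+2.4) = 36.0830 psu.
Increase required: 36.0830 − 35.57 = 0.5130 psu.

0.51 psu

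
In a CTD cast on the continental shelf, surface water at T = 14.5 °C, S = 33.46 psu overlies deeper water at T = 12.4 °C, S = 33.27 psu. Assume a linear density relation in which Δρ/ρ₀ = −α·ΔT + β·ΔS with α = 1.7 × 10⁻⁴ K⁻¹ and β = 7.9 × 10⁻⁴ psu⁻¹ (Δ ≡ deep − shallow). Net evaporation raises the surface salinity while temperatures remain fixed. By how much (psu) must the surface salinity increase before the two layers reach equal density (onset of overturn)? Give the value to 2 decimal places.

0.26 psu

Neutral buoyancy requires −α(T_deep − T_surf) + β(S_deep − S_surf′) = 0.
S_surf′ = S_deep − (α/β)·ΔT = 33.27 − (1.7 × 10⁻⁴/7.9 × 10⁻⁴)·(-2.1) = 33.7219 psu.
Increase required: 33.7219 − 33.46 = 0.2619 psu.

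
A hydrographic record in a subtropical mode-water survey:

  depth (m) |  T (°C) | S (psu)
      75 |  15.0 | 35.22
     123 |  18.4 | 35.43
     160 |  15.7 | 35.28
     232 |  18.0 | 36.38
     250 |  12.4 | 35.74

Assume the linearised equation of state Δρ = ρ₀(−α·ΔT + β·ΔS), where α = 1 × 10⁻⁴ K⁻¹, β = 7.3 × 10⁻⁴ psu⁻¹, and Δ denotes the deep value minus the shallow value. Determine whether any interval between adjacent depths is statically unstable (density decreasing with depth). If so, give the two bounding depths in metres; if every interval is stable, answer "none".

75–123 m

Evaluate Δρ/ρ₀ = −αΔT + βΔS across each adjacent pair:
  75–123 m: −αΔT+βΔS = −(1 × 10⁻⁴)(+3.4)+(7.3 × 10⁻⁴)(+0.21) = -1.9 × 10⁻⁴ → UNSTABLE
  123–160 m: −αΔT+βΔS = −(1 × 10⁻⁴)(-2.7)+(7.3 × 10⁻⁴)(-0.15) = 1.6 × 10⁻⁴ → stable
  160–232 m: −αΔT+βΔS = −(1 × 10⁻⁴)(+2.3)+(7.3 × 10⁻⁴)(+1.10) = 5.7 × 10⁻⁴ → stable
  232–250 m: −αΔT+βΔS = −(1 × 10⁻⁴)(-5.6)+(7.3 × 10⁻⁴)(-0.64) = 9.3 × 10⁻⁵ → stable
The 75–123 m interval has Δρ < 0: lighter water underlies denser water.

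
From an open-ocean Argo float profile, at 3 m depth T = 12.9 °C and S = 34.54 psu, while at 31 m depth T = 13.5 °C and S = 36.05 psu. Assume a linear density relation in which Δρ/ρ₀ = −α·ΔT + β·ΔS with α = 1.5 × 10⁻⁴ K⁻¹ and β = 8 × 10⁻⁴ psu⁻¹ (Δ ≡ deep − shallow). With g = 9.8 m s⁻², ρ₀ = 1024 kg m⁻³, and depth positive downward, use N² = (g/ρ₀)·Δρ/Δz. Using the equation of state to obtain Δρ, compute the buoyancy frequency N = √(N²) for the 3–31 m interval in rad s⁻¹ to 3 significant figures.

0.0198 rad s⁻¹

ΔT = +0.6 K, ΔS = +1.51 psu (deep − shallow).
Δρ/ρ₀ = −αΔT + βΔS = -9.00 × 10⁻⁵ + 1.208 × 10⁻³ = 1.118 × 10⁻³, so Δρ ≈ 1.145 kg m⁻³.
N² = (g/ρ₀)·Δρ/Δz = g·(Δρ/ρ₀)/Δz = 9.8 × 1.118 × 10⁻³ / 28 = 3.9130 × 10⁻⁴ s⁻².
N = √(3.9130 × 10⁻⁴) = 0.019781 rad s⁻¹ ≈ 0.0198 rad s⁻¹.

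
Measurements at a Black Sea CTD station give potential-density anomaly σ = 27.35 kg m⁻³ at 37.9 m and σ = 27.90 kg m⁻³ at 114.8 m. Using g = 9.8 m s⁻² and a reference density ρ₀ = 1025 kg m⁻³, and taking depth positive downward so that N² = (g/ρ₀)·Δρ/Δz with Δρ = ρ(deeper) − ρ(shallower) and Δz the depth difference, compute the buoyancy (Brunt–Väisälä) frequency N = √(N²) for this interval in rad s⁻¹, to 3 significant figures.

Δρ = 1027.90 − 1027.35 = 0.55 kg m⁻³ over Δz = 114.8 − 37.9 = 76.9 m.
N² = (9.8/1025) × (0.55/76.9) = 6.8381 × 10⁻⁵ s⁻².
N = √(6.8381 × 10⁻⁵) = 8.2693 × 10⁻³ rad s⁻¹ ≈ 8.27 × 10⁻³ rad s⁻¹.

8.27 × 10⁻³ rad s⁻¹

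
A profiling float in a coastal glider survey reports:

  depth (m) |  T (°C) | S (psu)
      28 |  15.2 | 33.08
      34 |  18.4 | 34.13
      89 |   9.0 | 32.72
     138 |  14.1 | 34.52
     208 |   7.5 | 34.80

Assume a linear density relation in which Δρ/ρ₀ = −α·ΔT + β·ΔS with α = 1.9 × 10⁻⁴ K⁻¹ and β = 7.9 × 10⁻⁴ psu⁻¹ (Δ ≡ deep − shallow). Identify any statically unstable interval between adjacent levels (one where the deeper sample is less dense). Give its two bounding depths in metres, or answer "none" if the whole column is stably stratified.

none

Evaluate Δρ/ρ₀ = −αΔT + βΔS across each adjacent pair:
  28–34 m: −αΔT+βΔS = −(1.9 × 10⁻⁴)(+3.2)+(7.9 × 10⁻⁴)(+1.05) = 2.2 × 10⁻⁴ → stable
  34–89 m: −αΔT+βΔS = −(1.9 × 10⁻⁴)(-9.4)+(7.9 × 10⁻⁴)(-1.41) = 6.7 × 10⁻⁴ → stable
  89–138 m: −αΔT+βΔS = −(1.9 × 10⁻⁴)(+5.1)+(7.9 × 10⁻⁴)(+1.80) = 4.5 × 10⁻⁴ → stable
  138–208 m: −αΔT+βΔS = −(1.9 × 10⁻⁴)(-6.6)+(7.9 × 10⁻⁴)(+0.28) = 1.5 × 10⁻³ → stable
Every interval has Δρ > 0: the column is stably stratified throughout.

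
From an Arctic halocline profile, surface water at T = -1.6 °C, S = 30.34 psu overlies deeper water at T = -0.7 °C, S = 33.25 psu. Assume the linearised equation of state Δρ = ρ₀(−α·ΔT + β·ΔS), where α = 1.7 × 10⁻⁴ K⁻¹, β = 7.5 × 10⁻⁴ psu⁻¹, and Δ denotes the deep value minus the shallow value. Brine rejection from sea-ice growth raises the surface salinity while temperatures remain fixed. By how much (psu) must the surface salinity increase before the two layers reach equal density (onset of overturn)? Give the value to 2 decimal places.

Neutral buoyancy requires −α(T_deep − T_surf) + β(S_deep − S_surf′) = 0.
S_surf′ = S_deep − (α/β)·ΔT = 33.25 − (1.7 × 10⁻⁴/7.5 × 10⁻⁴)·(+0.9) = 33.0460 psu.
Increase required: 33.0460 − 30.34 = 2.7060 psu.

2.71 psu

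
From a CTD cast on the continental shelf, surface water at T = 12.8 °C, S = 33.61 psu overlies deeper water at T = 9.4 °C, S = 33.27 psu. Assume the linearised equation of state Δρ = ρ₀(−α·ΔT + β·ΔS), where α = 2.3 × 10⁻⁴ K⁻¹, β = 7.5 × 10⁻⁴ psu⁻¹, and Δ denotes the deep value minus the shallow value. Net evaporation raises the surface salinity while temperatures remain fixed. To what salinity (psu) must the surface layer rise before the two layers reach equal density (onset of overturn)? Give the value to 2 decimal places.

34.31 psu

Neutral buoyancy requires −α(T_deep − T_surf) + β(S_deep − S_surf′) = 0.
S_surf′ = S_deep − (α/β)·ΔT = 33.27 − (2.3 × 10⁻⁴/7.5 × 10⁻⁴)·(-3.4) = 34.3127 psu.
Increase required: 34.3127 − 33.61 = 0.7027 psu.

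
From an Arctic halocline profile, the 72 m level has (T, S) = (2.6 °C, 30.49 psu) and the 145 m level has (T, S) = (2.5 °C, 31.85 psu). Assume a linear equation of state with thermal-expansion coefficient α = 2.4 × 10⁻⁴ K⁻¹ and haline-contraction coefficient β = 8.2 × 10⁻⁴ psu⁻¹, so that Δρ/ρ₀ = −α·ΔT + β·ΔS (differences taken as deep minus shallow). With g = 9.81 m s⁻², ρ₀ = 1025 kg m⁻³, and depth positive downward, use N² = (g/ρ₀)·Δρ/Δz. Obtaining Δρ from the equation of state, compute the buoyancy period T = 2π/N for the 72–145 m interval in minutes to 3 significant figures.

8.46 min

ΔT = -0.1 K, ΔS = +1.36 psu (deep − shallow).
Δρ/ρ₀ = −αΔT + βΔS = 2.40 × 10⁻⁵ + 1.1152 × 10⁻³ = 1.1392 × 10⁻³, so Δρ ≈ 1.168 kg m⁻³.
N² = (g/ρ₀)·Δρ/Δz = g·(Δρ/ρ₀)/Δz = 9.81 × 1.1392 × 10⁻³ / 73 = 1.5309 × 10⁻⁴ s⁻².
N = √(1.5309 × 10⁻⁴) = 0.012373 rad s⁻¹ → T = 2π/N = 507.81 s = 8.4635 min ≈ 8.46 min.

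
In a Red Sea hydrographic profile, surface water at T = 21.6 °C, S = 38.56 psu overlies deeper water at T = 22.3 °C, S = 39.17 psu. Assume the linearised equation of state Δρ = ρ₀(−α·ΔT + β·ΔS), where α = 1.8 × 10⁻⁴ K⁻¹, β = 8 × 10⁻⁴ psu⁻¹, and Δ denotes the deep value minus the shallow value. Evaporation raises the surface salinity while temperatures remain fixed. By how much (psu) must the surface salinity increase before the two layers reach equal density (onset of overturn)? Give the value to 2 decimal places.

Neutral buoyancy requires −α(T_deep − T_surf) + β(S_deep − S_surf′) = 0.
S_surf′ = S_deep − (α/β)·ΔT = 39.17 − (1.8 × 10⁻⁴/8 × 10⁻⁴)·(+0.7) = 39.0125 psu.
Increase required: 39.0125 − 38.56 = 0.4525 psu.

0.45 psu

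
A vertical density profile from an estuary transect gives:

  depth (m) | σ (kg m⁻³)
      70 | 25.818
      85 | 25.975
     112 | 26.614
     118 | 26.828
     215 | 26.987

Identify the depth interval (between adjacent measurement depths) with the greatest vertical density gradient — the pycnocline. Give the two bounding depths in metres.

112–118 m

Compute the density gradient over each adjacent pair:
  70–85 m: Δρ/Δz = 0.157/15 = 0.010 kg m⁻⁴
  85–112 m: Δρ/Δz = 0.639/27 = 0.024 kg m⁻⁴
  112–118 m: Δρ/Δz = 0.214/6 = 0.036 kg m⁻⁴
  118–215 m: Δρ/Δz = 0.159/97 = 1.6 × 10⁻³ kg m⁻⁴
The largest gradient is in the 112–118 m interval — the pycnocline.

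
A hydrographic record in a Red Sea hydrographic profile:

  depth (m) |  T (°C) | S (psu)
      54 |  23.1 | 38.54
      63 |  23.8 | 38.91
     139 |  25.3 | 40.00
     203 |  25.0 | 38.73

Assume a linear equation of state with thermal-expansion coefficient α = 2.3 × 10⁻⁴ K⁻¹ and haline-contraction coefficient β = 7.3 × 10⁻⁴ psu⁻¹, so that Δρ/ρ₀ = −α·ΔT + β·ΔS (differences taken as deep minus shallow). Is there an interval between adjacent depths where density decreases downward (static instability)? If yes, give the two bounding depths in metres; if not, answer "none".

Evaluate Δρ/ρ₀ = −αΔT + βΔS across each adjacent pair:
  54–63 m: −αΔT+βΔS = −(2.3 × 10⁻⁴)(+0.7)+(7.3 × 10⁻⁴)(+0.37) = 1.1 × 10⁻⁴ → stable
  63–139 m: −αΔT+βΔS = −(2.3 × 10⁻⁴)(+1.5)+(7.3 × 10⁻⁴)(+1.09) = 4.5 × 10⁻⁴ → stable
  139–203 m: −αΔT+βΔS = −(2.3 × 10⁻⁴)(-0.3)+(7.3 × 10⁻⁴)(-1.27) = -8.6 × 10⁻⁴ → UNSTABLE
The 139–203 m interval has Δρ < 0: lighter water underlies denser water.

139–203 m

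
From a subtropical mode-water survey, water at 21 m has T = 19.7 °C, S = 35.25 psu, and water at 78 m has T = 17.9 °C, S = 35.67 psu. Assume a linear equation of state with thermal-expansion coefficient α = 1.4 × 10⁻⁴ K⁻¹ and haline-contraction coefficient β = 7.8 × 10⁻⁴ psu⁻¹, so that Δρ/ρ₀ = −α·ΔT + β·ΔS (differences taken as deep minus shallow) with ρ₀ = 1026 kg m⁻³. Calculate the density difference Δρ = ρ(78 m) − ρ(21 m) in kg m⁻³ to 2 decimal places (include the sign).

+0.59 kg m⁻³

ΔT = -1.8 K, ΔS = +0.42 psu (deep − shallow).
Δρ/ρ₀ = −(1.4 × 10⁻⁴)(-1.8) + (7.8 × 10⁻⁴)(+0.42) = 5.796 × 10⁻⁴.
Δρ = 1026 × (5.796 × 10⁻⁴) = +0.59 kg m⁻³.
Positive Δρ: denser below, stable.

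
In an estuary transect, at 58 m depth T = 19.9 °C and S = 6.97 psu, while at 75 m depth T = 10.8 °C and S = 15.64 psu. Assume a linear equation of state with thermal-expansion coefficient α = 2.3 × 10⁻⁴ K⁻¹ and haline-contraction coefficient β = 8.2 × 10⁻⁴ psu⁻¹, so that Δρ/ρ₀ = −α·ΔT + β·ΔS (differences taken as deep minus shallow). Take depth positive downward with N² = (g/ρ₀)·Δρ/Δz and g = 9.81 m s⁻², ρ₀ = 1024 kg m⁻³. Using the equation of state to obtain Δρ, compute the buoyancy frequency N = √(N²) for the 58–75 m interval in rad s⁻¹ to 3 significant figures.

ΔT = -9.1 K, ΔS = +8.67 psu (deep − shallow).
Δρ/ρ₀ = −αΔT + βΔS = 2.093 × 10⁻³ + 7.1094 × 10⁻³ = 9.2024 × 10⁻³, so Δρ ≈ 9.423 kg m⁻³.
N² = (g/ρ₀)·Δρ/Δz = g·(Δρ/ρ₀)/Δz = 9.81 × 9.2024 × 10⁻³ / 17 = 5.3103 × 10⁻³ s⁻².
N = √(5.3103 × 10⁻³) = 0.072872 rad s⁻¹ ≈ 0.0729 rad s⁻¹.

0.0729 rad s⁻¹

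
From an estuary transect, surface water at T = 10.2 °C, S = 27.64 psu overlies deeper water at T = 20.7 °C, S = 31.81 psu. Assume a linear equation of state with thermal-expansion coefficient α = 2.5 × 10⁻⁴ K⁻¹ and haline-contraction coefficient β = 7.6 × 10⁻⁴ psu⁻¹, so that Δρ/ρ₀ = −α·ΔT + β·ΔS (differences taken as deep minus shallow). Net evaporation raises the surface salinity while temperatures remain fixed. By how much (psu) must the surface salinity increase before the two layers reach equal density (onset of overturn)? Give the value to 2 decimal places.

Neutral buoyancy requires −α(T_deep − T_surf) + β(S_deep − S_surf′) = 0.
S_surf′ = S_deep − (α/β)·ΔT = 31.81 − (2.5 × 10⁻⁴/7.6 × 10⁻⁴)·(+10.5) = 28.3561 psu.
Increase required: 28.3561 − 27.64 = 0.7161 psu.

0.72 psu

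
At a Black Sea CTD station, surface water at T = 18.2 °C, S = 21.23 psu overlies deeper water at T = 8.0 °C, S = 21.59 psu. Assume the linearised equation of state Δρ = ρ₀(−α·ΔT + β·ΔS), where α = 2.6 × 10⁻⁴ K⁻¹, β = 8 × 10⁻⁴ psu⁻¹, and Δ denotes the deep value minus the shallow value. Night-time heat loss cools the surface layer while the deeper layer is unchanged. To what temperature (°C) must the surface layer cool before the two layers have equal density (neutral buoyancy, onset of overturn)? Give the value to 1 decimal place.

Neutral buoyancy requires Δρ = 0, i.e. −α(T_deep − T_surf′) + β(S_deep − S_surf) = 0.
T_surf′ = T_deep − (β/α)·ΔS = 8.0 − (8 × 10⁻⁴/2.6 × 10⁻⁴)·(+0.36) = 6.892 °C.
Cooling required: 18.2 − (6.892) = 11.308 °C.

6.9 °C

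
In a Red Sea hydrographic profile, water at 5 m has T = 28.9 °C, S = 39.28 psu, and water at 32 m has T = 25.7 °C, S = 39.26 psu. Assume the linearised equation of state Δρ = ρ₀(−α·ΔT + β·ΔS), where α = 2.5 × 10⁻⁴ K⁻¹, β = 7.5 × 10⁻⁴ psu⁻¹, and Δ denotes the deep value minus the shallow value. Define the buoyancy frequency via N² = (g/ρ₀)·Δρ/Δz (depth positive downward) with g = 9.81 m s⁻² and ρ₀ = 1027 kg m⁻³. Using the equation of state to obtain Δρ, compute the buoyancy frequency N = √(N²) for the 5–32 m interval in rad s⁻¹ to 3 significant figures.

0.0169 rad s⁻¹

ΔT = -3.2 K, ΔS = -0.02 psu (deep − shallow).
Δρ/ρ₀ = −αΔT + βΔS = 8.00 × 10⁻⁴ − 1.50 × 10⁻⁵ = 7.85 × 10⁻⁴, so Δρ ≈ 0.8062 kg m⁻³.
N² = (g/ρ₀)·Δρ/Δz = g·(Δρ/ρ₀)/Δz = 9.81 × 7.85 × 10⁻⁴ / 27 = 2.8522 × 10⁻⁴ s⁻².
N = √(2.8522 × 10⁻⁴) = 0.016888 rad s⁻¹ ≈ 0.0169 rad s⁻¹.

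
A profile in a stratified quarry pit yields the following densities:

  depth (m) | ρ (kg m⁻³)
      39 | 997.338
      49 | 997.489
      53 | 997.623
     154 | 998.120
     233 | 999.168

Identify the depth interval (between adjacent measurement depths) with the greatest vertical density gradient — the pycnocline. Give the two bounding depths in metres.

Compute the density gradient over each adjacent pair:
  39–49 m: Δρ/Δz = 0.151/10 = 0.015 kg m⁻⁴
  49–53 m: Δρ/Δz = 0.134/4 = 0.034 kg m⁻⁴
  53–154 m: Δρ/Δz = 0.497/101 = 4.9 × 10⁻³ kg m⁻⁴
  154–233 m: Δρ/Δz = 1.048/79 = 0.013 kg m⁻⁴
The largest gradient is in the 49–53 m interval — the pycnocline.

49–53 m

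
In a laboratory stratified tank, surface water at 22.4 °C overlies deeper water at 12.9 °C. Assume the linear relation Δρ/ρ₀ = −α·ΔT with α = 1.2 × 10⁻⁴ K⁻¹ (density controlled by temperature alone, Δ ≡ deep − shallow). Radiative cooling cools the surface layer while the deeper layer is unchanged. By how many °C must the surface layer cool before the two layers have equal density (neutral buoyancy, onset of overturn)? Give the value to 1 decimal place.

9.5 °C

With temperature the only control, equal density requires T_surf′ = T_deep.
T_surf′ = 12.9 °C.
Cooling required: 22.4 − 12.9 = 9.5 °C.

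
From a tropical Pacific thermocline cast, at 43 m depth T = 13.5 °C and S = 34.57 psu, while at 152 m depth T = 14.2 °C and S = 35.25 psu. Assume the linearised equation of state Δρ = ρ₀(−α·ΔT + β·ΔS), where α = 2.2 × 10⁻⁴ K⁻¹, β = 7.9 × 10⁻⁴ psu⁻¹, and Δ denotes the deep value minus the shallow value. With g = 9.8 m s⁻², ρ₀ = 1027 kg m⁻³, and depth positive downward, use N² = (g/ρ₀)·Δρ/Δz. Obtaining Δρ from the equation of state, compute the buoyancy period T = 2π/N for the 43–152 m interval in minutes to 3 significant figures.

17.8 min

ΔT = +0.7 K, ΔS = +0.68 psu (deep − shallow).
Δρ/ρ₀ = −αΔT + βΔS = -1.54 × 10⁻⁴ + 5.372 × 10⁻⁴ = 3.832 × 10⁻⁴, so Δρ ≈ 0.3935 kg m⁻³.
N² = (g/ρ₀)·Δρ/Δz = g·(Δρ/ρ₀)/Δz = 9.8 × 3.832 × 10⁻⁴ / 109 = 3.4453 × 10⁻⁵ s⁻².
N = √(3.4453 × 10⁻⁵) = 5.8697 × 10⁻³ rad s⁻¹ → T = 2π/N = 1.0704 × 10³ s = 17.840 min ≈ 17.8 min.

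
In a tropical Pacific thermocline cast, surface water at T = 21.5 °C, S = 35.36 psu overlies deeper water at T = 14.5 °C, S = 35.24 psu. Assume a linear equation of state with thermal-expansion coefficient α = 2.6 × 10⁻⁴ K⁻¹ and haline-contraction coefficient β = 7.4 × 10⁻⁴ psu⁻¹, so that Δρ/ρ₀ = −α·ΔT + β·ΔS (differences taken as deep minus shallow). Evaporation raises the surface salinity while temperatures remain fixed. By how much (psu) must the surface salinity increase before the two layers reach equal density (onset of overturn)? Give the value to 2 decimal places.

Neutral buoyancy requires −α(T_deep − T_surf) + β(S_deep − S_surf′) = 0.
S_surf′ = S_deep − (α/β)·ΔT = 35.24 − (2.6 × 10⁻⁴/7.4 × 10⁻⁴)·(-7.0) = 37.6995 psu.
Increase required: 37.6995 − 35.36 = 2.3395 psu.

2.34 psu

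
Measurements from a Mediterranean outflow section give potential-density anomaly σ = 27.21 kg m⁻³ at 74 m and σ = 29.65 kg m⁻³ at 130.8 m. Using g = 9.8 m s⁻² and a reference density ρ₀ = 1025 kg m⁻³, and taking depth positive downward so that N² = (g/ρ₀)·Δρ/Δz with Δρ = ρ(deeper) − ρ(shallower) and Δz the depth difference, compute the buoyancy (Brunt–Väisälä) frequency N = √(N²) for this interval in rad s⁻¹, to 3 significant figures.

Δρ = 1029.65 − 1027.21 = 2.44 kg m⁻³ over Δz = 130.8 − 74 = 56.8 m.
N² = (9.8/1025) × (2.44/56.8) = 4.1072 × 10⁻⁴ s⁻².
N = √(4.1072 × 10⁻⁴) = 0.020266 rad s⁻¹ ≈ 0.0203 rad s⁻¹.
Since Δρ > 0 the layer is stably stratified.

0.0203 rad s⁻¹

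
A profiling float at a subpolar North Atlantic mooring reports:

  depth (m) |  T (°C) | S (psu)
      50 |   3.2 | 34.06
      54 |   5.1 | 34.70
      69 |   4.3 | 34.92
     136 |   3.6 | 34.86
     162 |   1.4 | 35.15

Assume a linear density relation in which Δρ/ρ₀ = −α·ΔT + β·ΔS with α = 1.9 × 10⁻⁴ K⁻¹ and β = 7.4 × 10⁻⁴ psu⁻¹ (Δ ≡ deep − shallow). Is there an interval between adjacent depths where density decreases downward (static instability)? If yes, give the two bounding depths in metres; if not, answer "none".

Evaluate Δρ/ρ₀ = −αΔT + βΔS across each adjacent pair:
  50–54 m: −αΔT+βΔS = −(1.9 × 10⁻⁴)(+1.9)+(7.4 × 10⁻⁴)(+0.64) = 1.1 × 10⁻⁴ → stable
  54–69 m: −αΔT+βΔS = −(1.9 × 10⁻⁴)(-0.8)+(7.4 × 10⁻⁴)(+0.22) = 3.1 × 10⁻⁴ → stable
  69–136 m: −αΔT+βΔS = −(1.9 × 10⁻⁴)(-0.7)+(7.4 × 10⁻⁴)(-0.06) = 8.9 × 10⁻⁵ → stable
  136–162 m: −αΔT+βΔS = −(1.9 × 10⁻⁴)(-2.2)+(7.4 × 10⁻⁴)(+0.29) = 6.3 × 10⁻⁴ → stable
Every interval has Δρ > 0: the column is stably stratified throughout.

none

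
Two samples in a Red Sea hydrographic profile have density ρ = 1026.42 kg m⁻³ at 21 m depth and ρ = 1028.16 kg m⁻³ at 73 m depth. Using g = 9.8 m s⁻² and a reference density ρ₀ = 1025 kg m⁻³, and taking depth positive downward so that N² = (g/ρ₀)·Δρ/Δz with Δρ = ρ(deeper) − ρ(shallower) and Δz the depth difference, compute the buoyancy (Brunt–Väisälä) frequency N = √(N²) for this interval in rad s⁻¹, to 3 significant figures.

Δρ = 1028.16 − 1026.42 = 1.74 kg m⁻³ over Δz = 73 − 21 = 52 m.
N² = (9.8/1025) × (1.74/52) = 3.1992 × 10⁻⁴ s⁻².
N = √(3.1992 × 10⁻⁴) = 0.017886 rad s⁻¹ ≈ 0.0179 rad s⁻¹.
Since Δρ > 0 the layer is stably stratified.

0.0179 rad s⁻¹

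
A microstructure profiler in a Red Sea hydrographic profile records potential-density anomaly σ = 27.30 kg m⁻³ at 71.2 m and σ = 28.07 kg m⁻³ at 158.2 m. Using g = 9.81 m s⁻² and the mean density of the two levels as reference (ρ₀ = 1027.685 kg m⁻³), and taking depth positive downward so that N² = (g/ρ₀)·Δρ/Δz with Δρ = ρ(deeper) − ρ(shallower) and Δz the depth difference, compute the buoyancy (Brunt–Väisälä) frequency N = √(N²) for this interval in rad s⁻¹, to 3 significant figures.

9.19 × 10⁻³ rad s⁻¹

Δρ = 1028.07 − 1027.30 = 0.77 kg m⁻³ over Δz = 158.2 − 71.2 = 87 m.
N² = (9.81/1027.685) × (0.77/87) = 8.4485 × 10⁻⁵ s⁻².
N = √(8.4485 × 10⁻⁵) = 9.1916 × 10⁻³ rad s⁻¹ ≈ 9.19 × 10⁻³ rad s⁻¹.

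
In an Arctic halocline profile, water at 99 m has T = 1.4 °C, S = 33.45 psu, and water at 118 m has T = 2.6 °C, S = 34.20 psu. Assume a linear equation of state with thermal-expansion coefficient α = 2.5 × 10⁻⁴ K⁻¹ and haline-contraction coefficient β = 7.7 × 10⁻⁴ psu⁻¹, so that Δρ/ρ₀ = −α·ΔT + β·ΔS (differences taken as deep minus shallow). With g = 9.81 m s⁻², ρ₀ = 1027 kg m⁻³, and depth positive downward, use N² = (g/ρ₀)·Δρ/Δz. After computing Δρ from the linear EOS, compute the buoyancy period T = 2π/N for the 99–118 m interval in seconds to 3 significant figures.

ΔT = +1.2 K, ΔS = +0.75 psu (deep − shallow).
Δρ/ρ₀ = −αΔT + βΔS = -3.00 × 10⁻⁴ + 5.775 × 10⁻⁴ = 2.775 × 10⁻⁴, so Δρ ≈ 0.2850 kg m⁻³.
N² = (g/ρ₀)·Δρ/Δz = g·(Δρ/ρ₀)/Δz = 9.81 × 2.775 × 10⁻⁴ / 19 = 1.4328 × 10⁻⁴ s⁻².
N = √(1.4328 × 10⁻⁴) = 0.011970 rad s⁻¹ → T = 2π/N = 524.91 s ≈ 525 s.

525 s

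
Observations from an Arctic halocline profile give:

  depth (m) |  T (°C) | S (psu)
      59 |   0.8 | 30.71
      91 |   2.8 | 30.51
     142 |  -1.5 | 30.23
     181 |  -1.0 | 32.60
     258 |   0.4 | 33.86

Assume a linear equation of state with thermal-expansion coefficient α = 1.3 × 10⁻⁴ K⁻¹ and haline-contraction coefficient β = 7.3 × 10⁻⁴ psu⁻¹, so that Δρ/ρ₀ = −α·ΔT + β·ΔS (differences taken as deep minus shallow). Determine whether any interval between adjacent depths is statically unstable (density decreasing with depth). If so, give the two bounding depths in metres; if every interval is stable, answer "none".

59–91 m

Evaluate Δρ/ρ₀ = −αΔT + βΔS across each adjacent pair:
  59–91 m: −αΔT+βΔS = −(1.3 × 10⁻⁴)(+2.0)+(7.3 × 10⁻⁴)(-0.20) = -4.1 × 10⁻⁴ → UNSTABLE
  91–142 m: −αΔT+βΔS = −(1.3 × 10⁻⁴)(-4.3)+(7.3 × 10⁻⁴)(-0.28) = 3.5 × 10⁻⁴ → stable
  142–181 m: −αΔT+βΔS = −(1.3 × 10⁻⁴)(+0.5)+(7.3 × 10⁻⁴)(+2.37) = 1.7 × 10⁻³ → stable
  181–258 m: −αΔT+βΔS = −(1.3 × 10⁻⁴)(+1.4)+(7.3 × 10⁻⁴)(+1.26) = 7.4 × 10⁻⁴ → stable
The 59–91 m interval has Δρ < 0: lighter water underlies denser water.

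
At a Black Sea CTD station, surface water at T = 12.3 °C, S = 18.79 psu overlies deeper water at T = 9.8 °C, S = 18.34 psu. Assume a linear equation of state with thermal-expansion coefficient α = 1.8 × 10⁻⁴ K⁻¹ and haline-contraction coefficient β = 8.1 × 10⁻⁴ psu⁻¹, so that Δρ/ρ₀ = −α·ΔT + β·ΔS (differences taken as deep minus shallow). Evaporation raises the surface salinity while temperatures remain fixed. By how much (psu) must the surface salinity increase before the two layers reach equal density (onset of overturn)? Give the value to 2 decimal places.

0.11 psu

Neutral buoyancy requires −α(T_deep − T_surf) + β(S_deep − S_surf′) = 0.
S_surf′ = S_deep − (α/β)·ΔT = 18.34 − (1.8 × 10⁻⁴/8.1 × 10⁻⁴)·(-2.5) = 18.8956 psu.
Increase required: 18.8956 − 18.79 = 0.1056 psu.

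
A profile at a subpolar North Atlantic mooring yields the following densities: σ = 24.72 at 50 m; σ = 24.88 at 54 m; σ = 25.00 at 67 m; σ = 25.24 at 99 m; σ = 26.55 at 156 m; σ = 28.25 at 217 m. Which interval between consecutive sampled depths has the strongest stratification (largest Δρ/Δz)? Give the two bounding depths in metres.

Compute the density gradient over each adjacent pair:
  50–54 m: Δρ/Δz = 0.16/4 = 0.040 kg m⁻⁴
  54–67 m: Δρ/Δz = 0.12/13 = 9.2 × 10⁻³ kg m⁻⁴
  67–99 m: Δρ/Δz = 0.24/32 = 7.5 × 10⁻³ kg m⁻⁴
  99–156 m: Δρ/Δz = 1.31/57 = 0.023 kg m⁻⁴
  156–217 m: Δρ/Δz = 1.70/61 = 0.028 kg m⁻⁴
The largest gradient is in the 50–54 m interval — the pycnocline.

50–54 m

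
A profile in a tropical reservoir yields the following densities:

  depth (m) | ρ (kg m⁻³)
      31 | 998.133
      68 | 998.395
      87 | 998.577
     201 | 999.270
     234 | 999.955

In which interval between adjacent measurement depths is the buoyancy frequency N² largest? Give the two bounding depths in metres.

Compute the density gradient over each adjacent pair:
  31–68 m: Δρ/Δz = 0.262/37 = 7.1 × 10⁻³ kg m⁻⁴
  68–87 m: Δρ/Δz = 0.182/19 = 9.6 × 10⁻³ kg m⁻⁴
  87–201 m: Δρ/Δz = 0.693/114 = 6.1 × 10⁻³ kg m⁻⁴
  201–234 m: Δρ/Δz = 0.685/33 = 0.021 kg m⁻⁴
The largest gradient is in the 201–234 m interval — the pycnocline.

201–234 m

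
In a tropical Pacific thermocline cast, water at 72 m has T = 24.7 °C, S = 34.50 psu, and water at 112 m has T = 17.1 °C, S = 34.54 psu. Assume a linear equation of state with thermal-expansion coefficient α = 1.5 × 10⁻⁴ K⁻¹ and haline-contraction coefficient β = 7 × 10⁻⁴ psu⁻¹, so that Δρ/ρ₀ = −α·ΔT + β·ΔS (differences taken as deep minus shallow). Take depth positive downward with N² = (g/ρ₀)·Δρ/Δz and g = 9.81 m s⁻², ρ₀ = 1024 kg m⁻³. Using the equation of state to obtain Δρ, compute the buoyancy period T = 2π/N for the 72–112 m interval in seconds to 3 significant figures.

371 s

ΔT = -7.6 K, ΔS = +0.04 psu (deep − shallow).
Δρ/ρ₀ = −αΔT + βΔS = 1.14 × 10⁻³ + 2.80 × 10⁻⁵ = 1.168 × 10⁻³, so Δρ ≈ 1.196 kg m⁻³.
N² = (g/ρ₀)·Δρ/Δz = g·(Δρ/ρ₀)/Δz = 9.81 × 1.168 × 10⁻³ / 40 = 2.8645 × 10⁻⁴ s⁻².
N = √(2.8645 × 10⁻⁴) = 0.016925 rad s⁻¹ → T = 2π/N = 371.24 s ≈ 371 s.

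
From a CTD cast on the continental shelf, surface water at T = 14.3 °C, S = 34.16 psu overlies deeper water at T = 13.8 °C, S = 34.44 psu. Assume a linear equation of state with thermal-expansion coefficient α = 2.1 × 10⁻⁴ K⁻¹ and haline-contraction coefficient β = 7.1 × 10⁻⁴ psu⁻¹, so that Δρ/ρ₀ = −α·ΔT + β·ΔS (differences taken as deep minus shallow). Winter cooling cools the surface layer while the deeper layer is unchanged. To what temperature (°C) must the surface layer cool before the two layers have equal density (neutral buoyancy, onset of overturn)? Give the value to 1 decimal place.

Neutral buoyancy requires Δρ = 0, i.e. −α(T_deep − T_surf′) + β(S_deep − S_surf) = 0.
T_surf′ = T_deep − (β/α)·ΔS = 13.8 − (7.1 × 10⁻⁴/2.1 × 10⁻⁴)·(+0.28) = 12.853 °C.
Cooling required: 14.3 − (12.853) = 1.447 °C.

12.9 °C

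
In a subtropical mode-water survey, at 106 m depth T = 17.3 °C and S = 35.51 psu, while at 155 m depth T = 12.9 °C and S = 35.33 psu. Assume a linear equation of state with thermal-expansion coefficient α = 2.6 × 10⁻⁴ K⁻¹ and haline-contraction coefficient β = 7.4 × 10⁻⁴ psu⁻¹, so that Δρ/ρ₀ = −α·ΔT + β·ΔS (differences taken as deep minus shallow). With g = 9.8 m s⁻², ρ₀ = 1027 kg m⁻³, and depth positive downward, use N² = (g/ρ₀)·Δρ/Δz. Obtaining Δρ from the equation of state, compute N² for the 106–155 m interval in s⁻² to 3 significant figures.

2.02 × 10⁻⁴ s⁻²

ΔT = -4.4 K, ΔS = -0.18 psu (deep − shallow).
Δρ/ρ₀ = −αΔT + βΔS = 1.144 × 10⁻³ − 1.332 × 10⁻⁴ = 1.0108 × 10⁻³, so Δρ ≈ 1.038 kg m⁻³.
N² = (g/ρ₀)·Δρ/Δz = g·(Δρ/ρ₀)/Δz = 9.8 × 1.0108 × 10⁻³ / 49 = 2.0216 × 10⁻⁴ s⁻² ≈ 2.02 × 10⁻⁴ s⁻².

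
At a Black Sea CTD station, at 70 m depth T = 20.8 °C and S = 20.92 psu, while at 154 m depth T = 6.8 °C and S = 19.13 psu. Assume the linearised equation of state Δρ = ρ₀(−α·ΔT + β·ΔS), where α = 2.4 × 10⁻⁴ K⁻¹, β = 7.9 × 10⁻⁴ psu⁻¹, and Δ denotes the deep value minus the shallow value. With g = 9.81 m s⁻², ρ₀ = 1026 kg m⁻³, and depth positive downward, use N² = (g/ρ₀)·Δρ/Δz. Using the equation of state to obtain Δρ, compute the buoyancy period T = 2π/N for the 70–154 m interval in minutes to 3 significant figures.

6.95 min

ΔT = -14.0 K, ΔS = -1.79 psu (deep − shallow).
Δρ/ρ₀ = −αΔT + βΔS = 3.36 × 10⁻³ − 1.4141 × 10⁻³ = 1.9459 × 10⁻³, so Δρ ≈ 1.996 kg m⁻³.
N² = (g/ρ₀)·Δρ/Δz = g·(Δρ/ρ₀)/Δz = 9.81 × 1.9459 × 10⁻³ / 84 = 2.2725 × 10⁻⁴ s⁻².
N = √(2.2725 × 10⁻⁴) = 0.015075 rad s⁻¹ → T = 2π/N = 416.80 s = 6.9467 min ≈ 6.95 min.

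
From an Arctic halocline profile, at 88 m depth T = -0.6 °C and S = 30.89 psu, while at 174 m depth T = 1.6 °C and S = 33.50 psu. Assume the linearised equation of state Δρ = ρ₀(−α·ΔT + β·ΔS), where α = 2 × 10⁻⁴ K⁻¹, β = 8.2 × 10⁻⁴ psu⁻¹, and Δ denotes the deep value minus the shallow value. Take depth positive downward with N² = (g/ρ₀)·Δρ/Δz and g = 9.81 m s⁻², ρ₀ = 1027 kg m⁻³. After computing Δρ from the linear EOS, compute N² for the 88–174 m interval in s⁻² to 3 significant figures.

ΔT = +2.2 K, ΔS = +2.61 psu (deep − shallow).
Δρ/ρ₀ = −αΔT + βΔS = -4.40 × 10⁻⁴ + 2.1402 × 10⁻³ = 1.7002 × 10⁻³, so Δρ ≈ 1.746 kg m⁻³.
N² = (g/ρ₀)·Δρ/Δz = g·(Δρ/ρ₀)/Δz = 9.81 × 1.7002 × 10⁻³ / 86 = 1.9394 × 10⁻⁴ s⁻² ≈ 1.94 × 10⁻⁴ s⁻².

1.94 × 10⁻⁴ s⁻²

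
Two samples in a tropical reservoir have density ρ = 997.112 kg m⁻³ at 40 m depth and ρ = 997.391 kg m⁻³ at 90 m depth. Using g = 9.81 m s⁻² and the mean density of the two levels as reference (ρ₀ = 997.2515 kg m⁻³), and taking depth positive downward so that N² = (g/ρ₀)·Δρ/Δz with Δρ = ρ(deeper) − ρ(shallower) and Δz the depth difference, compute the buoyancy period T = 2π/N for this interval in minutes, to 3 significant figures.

Δρ = 997.391 − 997.112 = 0.279 kg m⁻³ over Δz = 90 − 40 = 50 m.
N² = (9.81/997.2515) × (0.279/50) = 5.4891 × 10⁻⁵ s⁻².
N = √(5.4891 × 10⁻⁵) = 7.4088 × 10⁻³ rad s⁻¹, so T = 2π/N = 848.07 s = 14.135 min ≈ 14.1 min.

14.1 min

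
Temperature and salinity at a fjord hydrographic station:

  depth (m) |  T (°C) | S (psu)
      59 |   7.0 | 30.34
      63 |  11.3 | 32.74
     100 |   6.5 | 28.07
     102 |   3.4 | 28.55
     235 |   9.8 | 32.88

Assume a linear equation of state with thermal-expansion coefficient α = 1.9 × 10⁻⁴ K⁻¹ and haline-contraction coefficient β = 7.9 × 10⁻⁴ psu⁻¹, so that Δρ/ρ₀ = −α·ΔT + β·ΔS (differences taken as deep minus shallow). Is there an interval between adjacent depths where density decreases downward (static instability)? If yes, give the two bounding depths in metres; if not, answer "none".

Evaluate Δρ/ρ₀ = −αΔT + βΔS across each adjacent pair:
  59–63 m: −αΔT+βΔS = −(1.9 × 10⁻⁴)(+4.3)+(7.9 × 10⁻⁴)(+2.40) = 1.1 × 10⁻³ → stable
  63–100 m: −αΔT+βΔS = −(1.9 × 10⁻⁴)(-4.8)+(7.9 × 10⁻⁴)(-4.67) = -2.8 × 10⁻³ → UNSTABLE
  100–102 m: −αΔT+βΔS = −(1.9 × 10⁻⁴)(-3.1)+(7.9 × 10⁻⁴)(+0.48) = 9.7 × 10⁻⁴ → stable
  102–235 m: −αΔT+βΔS = −(1.9 × 10⁻⁴)(+6.4)+(7.9 × 10⁻⁴)(+4.33) = 2.2 × 10⁻³ → stable
The 63–100 m interval has Δρ < 0: lighter water underlies denser water.

63–100 m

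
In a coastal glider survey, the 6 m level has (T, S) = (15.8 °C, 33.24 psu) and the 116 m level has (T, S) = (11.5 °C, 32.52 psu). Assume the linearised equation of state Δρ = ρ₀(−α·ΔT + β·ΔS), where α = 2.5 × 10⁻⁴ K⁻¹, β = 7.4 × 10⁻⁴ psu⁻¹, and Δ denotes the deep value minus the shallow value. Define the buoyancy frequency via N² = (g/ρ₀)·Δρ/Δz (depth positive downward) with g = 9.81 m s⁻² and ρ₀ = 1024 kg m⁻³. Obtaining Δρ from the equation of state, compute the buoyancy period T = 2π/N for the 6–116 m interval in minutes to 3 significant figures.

15.1 min

ΔT = -4.3 K, ΔS = -0.72 psu (deep − shallow).
Δρ/ρ₀ = −αΔT + βΔS = 1.075 × 10⁻³ − 5.328 × 10⁻⁴ = 5.422 × 10⁻⁴, so Δρ ≈ 0.5552 kg m⁻³.
N² = (g/ρ₀)·Δρ/Δz = g·(Δρ/ρ₀)/Δz = 9.81 × 5.422 × 10⁻⁴ / 110 = 4.8354 × 10⁻⁵ s⁻².
N = √(4.8354 × 10⁻⁵) = 6.9537 × 10⁻³ rad s⁻¹ → T = 2π/N = 903.57 s = 15.060 min ≈ 15.1 min.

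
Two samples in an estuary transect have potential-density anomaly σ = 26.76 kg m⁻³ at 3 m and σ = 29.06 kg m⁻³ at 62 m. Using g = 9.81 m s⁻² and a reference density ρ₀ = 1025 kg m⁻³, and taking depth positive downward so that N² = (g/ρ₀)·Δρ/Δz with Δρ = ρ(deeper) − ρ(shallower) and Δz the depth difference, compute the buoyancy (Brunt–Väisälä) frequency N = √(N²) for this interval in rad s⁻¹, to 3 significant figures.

Δρ = 1029.06 − 1026.76 = 2.30 kg m⁻³ over Δz = 62 − 3 = 59 m.
N² = (9.81/1025) × (2.30/59) = 3.7310 × 10⁻⁴ s⁻².
N = √(3.7310 × 10⁻⁴) = 0.019316 rad s⁻¹ ≈ 0.0193 rad s⁻¹.
A positive N² confirms static stability across the interval.

0.0193 rad s⁻¹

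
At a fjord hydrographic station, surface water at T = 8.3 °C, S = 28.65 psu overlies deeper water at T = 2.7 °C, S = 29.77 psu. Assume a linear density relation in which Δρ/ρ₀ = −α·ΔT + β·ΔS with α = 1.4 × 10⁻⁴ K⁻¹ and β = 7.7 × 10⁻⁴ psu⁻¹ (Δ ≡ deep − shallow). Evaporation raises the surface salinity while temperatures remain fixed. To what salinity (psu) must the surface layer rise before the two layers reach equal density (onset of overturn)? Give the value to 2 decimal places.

30.79 psu

Neutral buoyancy requires −α(T_deep − T_surf) + β(S_deep − S_surf′) = 0.
S_surf′ = S_deep − (α/β)·ΔT = 29.77 − (1.4 × 10⁻⁴/7.7 × 10⁻⁴)·(-5.6) = 30.7882 psu.
Increase required: 30.7882 − 28.65 = 2.1382 psu.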